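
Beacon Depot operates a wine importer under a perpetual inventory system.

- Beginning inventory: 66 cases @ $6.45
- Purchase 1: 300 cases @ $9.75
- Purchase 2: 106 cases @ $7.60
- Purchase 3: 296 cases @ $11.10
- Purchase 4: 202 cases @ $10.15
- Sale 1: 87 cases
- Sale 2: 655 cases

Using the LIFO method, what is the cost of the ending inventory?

Ending inventory = $2,005.20

Sale 1 (87) [LIFO — newest first]: 87 @ $10.15 = $883.05
Sale 2 (655) [LIFO — newest first]: 115 @ $10.15 + 296 @ $11.10 + 106 @ $7.60 + 138 @ $9.75 = $6,603.95
Total COGS = $883.05 + $6,603.95 = $7,487.00
Ending inventory: 66 @ $6.45 + 162 @ $9.75 = $2,005.20
Check: goods available $9,492.20 = COGS $7,487.00 + ending $2,005.20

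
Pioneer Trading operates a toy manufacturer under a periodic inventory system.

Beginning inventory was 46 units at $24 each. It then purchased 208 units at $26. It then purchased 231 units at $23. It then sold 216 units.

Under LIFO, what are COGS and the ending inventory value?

COGS = $4,968; ending inventory = $6,857

Sale 1 (216) [LIFO — newest first]: 216 @ $23 = $4,968
Ending inventory: 46 @ $24 + 208 @ $26 + 15 @ $23 = $6,857
Check: goods available $11,825 = COGS $4,968 + ending $6,857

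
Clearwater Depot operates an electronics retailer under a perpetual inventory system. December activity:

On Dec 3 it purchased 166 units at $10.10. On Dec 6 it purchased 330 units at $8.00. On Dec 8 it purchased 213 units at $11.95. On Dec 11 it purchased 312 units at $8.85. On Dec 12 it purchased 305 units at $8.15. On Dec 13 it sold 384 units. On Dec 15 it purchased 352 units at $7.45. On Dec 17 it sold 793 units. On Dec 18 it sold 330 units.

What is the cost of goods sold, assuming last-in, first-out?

Dec 13, 384 sold [LIFO — newest first]: 305 @ $8.15 + 79 @ $8.85 = $3,184.90
Dec 17, 793 sold [LIFO — newest first]: 352 @ $7.45 + 233 @ $8.85 + 208 @ $11.95 = $7,170.05
Dec 18, 330 sold [LIFO — newest first]: 5 @ $11.95 + 325 @ $8.00 = $2,659.75
Total COGS = $3,184.90 + $7,170.05 + $2,659.75 = $13,014.70
Ending inventory: 166 @ $10.10 + 5 @ $8.00 = $1,716.60
Check: goods available $14,731.30 = COGS $13,014.70 + ending $1,716.60

COGS = $13,014.70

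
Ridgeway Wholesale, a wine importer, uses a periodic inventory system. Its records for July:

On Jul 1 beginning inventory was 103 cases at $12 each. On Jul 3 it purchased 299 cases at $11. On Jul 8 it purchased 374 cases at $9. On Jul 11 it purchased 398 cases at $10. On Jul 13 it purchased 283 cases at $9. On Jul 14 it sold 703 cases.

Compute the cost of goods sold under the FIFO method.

COGS = $7,234

Jul 14, 703 sold [FIFO — oldest first]: 103 @ $12 + 299 @ $11 + 301 @ $9 = $7,234
Ending inventory: 73 @ $9 + 398 @ $10 + 283 @ $9 = $7,184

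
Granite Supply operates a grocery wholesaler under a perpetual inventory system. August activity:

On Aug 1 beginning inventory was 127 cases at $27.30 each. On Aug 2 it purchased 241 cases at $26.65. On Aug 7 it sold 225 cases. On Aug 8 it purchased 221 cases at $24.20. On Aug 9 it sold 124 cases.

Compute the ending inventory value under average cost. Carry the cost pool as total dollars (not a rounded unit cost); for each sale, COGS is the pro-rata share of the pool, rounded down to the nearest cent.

After Aug 1: 127 on hand, pool $3,467.10 (≈ $27.3000 each)
After Aug 2: 368 on hand, pool $9,889.75 (≈ $26.8743 each)
Aug 7, sell 225: 225/368 × $9,889.75 → $6,046.72
After Aug 8: 364 on hand, pool $9,191.23 (≈ $25.2506 each)
Aug 9, sell 124: 124/364 × $9,191.23 → $3,131.07
Total COGS = $6,046.72 + $3,131.07 = $9,177.79
Ending inventory (cost pool remaining) = $6,060.16

Ending inventory = $6,060.16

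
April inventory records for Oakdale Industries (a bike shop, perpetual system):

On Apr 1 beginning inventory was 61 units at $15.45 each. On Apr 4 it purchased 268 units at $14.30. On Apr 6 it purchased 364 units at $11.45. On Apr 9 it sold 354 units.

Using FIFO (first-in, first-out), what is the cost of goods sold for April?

COGS = $5,061.10

Apr 9, 354 sold [FIFO — oldest first]: 61 @ $15.45 + 268 @ $14.30 + 25 @ $11.45 = $5,061.10
Ending inventory: 339 @ $11.45 = $3,881.55
Check: goods available $8,942.65 = COGS $5,061.10 + ending $3,881.55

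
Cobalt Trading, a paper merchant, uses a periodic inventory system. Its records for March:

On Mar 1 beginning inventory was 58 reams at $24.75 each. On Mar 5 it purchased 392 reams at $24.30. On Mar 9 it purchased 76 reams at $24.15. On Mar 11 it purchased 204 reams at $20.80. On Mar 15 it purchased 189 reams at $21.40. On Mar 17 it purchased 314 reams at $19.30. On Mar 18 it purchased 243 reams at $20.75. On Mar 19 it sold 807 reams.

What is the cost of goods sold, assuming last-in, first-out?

COGS = $16,415.85

Mar 19, 807 sold [LIFO — newest first]: 243 @ $20.75 + 314 @ $19.30 + 189 @ $21.40 + 61 @ $20.80 = $16,415.85
Ending inventory: 58 @ $24.75 + 392 @ $24.30 + 76 @ $24.15 + 143 @ $20.80 = $15,770.90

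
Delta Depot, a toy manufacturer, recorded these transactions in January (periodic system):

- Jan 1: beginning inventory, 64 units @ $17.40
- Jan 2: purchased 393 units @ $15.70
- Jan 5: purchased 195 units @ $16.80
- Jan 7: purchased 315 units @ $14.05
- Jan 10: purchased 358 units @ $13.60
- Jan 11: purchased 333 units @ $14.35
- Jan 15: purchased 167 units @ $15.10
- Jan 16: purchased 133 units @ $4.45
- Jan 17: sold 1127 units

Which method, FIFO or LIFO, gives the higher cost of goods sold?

FIFO

FIFO COGS: 64 @ $17.40 + 393 @ $15.70 + 195 @ $16.80 + 315 @ $14.05 + 160 @ $13.60 = $17,161.45
LIFO COGS: 133 @ $4.45 + 167 @ $15.10 + 333 @ $14.35 + 358 @ $13.60 + 136 @ $14.05 = $14,671.70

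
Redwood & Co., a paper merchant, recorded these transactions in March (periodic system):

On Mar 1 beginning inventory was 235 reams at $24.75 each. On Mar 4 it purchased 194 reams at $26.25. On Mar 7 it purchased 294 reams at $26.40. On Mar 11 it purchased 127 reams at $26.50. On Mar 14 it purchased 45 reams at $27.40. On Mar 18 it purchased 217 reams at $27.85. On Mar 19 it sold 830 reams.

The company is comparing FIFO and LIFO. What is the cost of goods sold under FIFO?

COGS = $21,505.85

FIFO COGS: 235 @ $24.75 + 194 @ $26.25 + 294 @ $26.40 + 107 @ $26.50 = $21,505.85
LIFO COGS: 217 @ $27.85 + 45 @ $27.40 + 127 @ $26.50 + 294 @ $26.40 + 147 @ $26.25 = $22,262.30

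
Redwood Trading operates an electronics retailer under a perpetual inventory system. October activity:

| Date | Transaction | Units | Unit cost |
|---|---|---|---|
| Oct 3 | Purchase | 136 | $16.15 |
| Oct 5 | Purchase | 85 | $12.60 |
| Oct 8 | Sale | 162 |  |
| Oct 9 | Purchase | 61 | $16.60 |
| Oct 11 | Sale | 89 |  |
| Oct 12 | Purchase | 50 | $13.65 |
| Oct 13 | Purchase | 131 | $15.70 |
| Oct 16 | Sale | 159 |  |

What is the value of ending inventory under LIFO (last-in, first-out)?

Oct 8, 162 sold [LIFO — newest first]: 85 @ $12.60 + 77 @ $16.15 = $2,314.55
Oct 11, 89 sold [LIFO — newest first]: 61 @ $16.60 + 28 @ $16.15 = $1,464.80
Oct 16, 159 sold [LIFO — newest first]: 131 @ $15.70 + 28 @ $13.65 = $2,438.90
Total COGS = $2,314.55 + $1,464.80 + $2,438.90 = $6,218.25
Ending inventory: 31 @ $16.15 + 22 @ $13.65 = $800.95
Check: goods available $7,019.20 = COGS $6,218.25 + ending $800.95

Ending inventory = $800.95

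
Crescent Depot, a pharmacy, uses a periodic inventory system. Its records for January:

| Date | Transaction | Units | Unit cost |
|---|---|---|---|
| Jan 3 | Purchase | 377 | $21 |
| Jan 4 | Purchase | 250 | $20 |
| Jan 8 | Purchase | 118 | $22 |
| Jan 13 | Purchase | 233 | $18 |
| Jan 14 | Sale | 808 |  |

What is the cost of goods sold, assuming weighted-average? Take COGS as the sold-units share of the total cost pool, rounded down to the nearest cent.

COGS = $16,281.44

Jan 14, sell 808: 808/978 × $19,707.00 → $16,281.44
Ending inventory (cost pool remaining) = $3,425.56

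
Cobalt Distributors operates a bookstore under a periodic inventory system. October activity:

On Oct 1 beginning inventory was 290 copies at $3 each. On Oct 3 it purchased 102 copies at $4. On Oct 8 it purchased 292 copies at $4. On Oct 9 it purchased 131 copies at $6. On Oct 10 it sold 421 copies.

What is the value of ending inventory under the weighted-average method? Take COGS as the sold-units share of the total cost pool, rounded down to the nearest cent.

Ending inventory = $1,562.47

Oct 10, sell 421: 421/815 × $3,232.00 → $1,669.53
Ending inventory (cost pool remaining) = $1,562.47
Check: goods available $3,232.00 = COGS $1,669.53 + ending $1,562.47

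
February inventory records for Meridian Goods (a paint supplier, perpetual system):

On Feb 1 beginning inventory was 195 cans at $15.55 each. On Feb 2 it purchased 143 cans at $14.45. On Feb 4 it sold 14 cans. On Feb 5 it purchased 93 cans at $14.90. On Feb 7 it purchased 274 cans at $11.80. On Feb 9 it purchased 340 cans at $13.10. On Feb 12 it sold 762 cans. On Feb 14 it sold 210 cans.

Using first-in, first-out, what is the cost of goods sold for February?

Feb 4, 14 sold [FIFO — oldest first]: 14 @ $15.55 = $217.70
Feb 12, 762 sold [FIFO — oldest first]: 181 @ $15.55 + 143 @ $14.45 + 93 @ $14.90 + 274 @ $11.80 + 71 @ $13.10 = $10,429.90
Feb 14, 210 sold [FIFO — oldest first]: 210 @ $13.10 = $2,751.00
Total COGS = $217.70 + $10,429.90 + $2,751.00 = $13,398.60
Ending inventory: 59 @ $13.10 = $772.90

COGS = $13,398.60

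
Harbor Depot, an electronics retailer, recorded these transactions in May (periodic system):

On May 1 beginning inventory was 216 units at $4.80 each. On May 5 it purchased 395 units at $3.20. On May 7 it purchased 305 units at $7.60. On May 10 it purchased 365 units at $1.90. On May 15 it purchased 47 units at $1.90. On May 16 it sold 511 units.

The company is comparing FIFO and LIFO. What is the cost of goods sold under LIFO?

FIFO COGS: 216 @ $4.80 + 295 @ $3.20 = $1,980.80
LIFO COGS: 47 @ $1.90 + 365 @ $1.90 + 99 @ $7.60 = $1,535.20

COGS = $1,535.20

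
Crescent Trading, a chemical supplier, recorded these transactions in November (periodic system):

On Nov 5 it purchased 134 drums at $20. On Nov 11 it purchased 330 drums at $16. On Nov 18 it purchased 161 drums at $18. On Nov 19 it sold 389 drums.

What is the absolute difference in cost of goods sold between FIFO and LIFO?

$214

FIFO COGS: 134 @ $20 + 255 @ $16 = $6,760
LIFO COGS: 161 @ $18 + 228 @ $16 = $6,546
Difference = |$6,760 − $6,546| = $214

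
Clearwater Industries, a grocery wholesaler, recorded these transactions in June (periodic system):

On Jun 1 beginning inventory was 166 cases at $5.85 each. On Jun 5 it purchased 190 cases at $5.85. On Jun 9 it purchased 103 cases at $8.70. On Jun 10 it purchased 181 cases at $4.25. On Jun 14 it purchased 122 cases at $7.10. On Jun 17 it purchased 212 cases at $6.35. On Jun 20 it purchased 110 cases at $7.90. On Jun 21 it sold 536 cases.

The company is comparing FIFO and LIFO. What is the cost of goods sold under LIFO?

FIFO COGS: 166 @ $5.85 + 190 @ $5.85 + 103 @ $8.70 + 77 @ $4.25 = $3,305.95
LIFO COGS: 110 @ $7.90 + 212 @ $6.35 + 122 @ $7.10 + 92 @ $4.25 = $3,472.40

COGS = $3,472.40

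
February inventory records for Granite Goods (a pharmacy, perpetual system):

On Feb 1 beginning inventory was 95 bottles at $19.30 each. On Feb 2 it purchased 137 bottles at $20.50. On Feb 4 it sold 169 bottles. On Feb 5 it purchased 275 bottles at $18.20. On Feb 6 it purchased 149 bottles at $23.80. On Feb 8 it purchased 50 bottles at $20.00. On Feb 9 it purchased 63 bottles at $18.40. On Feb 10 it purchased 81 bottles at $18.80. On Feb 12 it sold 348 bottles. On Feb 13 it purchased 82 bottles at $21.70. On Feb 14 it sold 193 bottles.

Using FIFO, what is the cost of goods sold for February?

COGS = $14,266.80

Feb 4, 169 sold [FIFO — oldest first]: 95 @ $19.30 + 74 @ $20.50 = $3,350.50
Feb 12, 348 sold [FIFO — oldest first]: 63 @ $20.50 + 275 @ $18.20 + 10 @ $23.80 = $6,534.50
Feb 14, 193 sold [FIFO — oldest first]: 139 @ $23.80 + 50 @ $20.00 + 4 @ $18.40 = $4,381.80
Total COGS = $3,350.50 + $6,534.50 + $4,381.80 = $14,266.80
Ending inventory: 59 @ $18.40 + 81 @ $18.80 + 82 @ $21.70 = $4,387.80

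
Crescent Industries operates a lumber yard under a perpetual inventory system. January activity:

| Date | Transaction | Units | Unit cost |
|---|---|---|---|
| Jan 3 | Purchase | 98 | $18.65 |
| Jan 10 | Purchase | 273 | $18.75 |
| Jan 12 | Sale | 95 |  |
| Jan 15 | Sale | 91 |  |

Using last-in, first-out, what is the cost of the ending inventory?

Ending inventory = $3,458.95

Jan 12, 95 sold [LIFO — newest first]: 95 @ $18.75 = $1,781.25
Jan 15, 91 sold [LIFO — newest first]: 91 @ $18.75 = $1,706.25
Total COGS = $1,781.25 + $1,706.25 = $3,487.50
Ending inventory: 98 @ $18.65 + 87 @ $18.75 = $3,458.95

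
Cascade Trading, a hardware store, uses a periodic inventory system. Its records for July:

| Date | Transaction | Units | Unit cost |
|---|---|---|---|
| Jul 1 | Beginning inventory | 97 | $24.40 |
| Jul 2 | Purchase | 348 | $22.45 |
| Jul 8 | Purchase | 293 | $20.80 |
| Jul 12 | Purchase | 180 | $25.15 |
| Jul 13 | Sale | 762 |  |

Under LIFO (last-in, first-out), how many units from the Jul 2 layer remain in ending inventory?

Jul 13, 762 sold [LIFO — newest first]: 180 @ $25.15 + 293 @ $20.80 + 289 @ $22.45 = $17,109.45
Ending inventory: 97 @ $24.40 + 59 @ $22.45 = $3,691.35

59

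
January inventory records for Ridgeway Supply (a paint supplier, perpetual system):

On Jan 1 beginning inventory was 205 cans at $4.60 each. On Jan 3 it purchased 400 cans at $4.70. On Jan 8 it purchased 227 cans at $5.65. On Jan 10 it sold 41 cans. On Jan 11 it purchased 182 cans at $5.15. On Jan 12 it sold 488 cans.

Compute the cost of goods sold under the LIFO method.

COGS = $2,783.85

Jan 10, 41 sold [LIFO — newest first]: 41 @ $5.65 = $231.65
Jan 12, 488 sold [LIFO — newest first]: 182 @ $5.15 + 186 @ $5.65 + 120 @ $4.70 = $2,552.20
Total COGS = $231.65 + $2,552.20 = $2,783.85
Ending inventory: 205 @ $4.60 + 280 @ $4.70 = $2,259.00
Check: goods available $5,042.85 = COGS $2,783.85 + ending $2,259.00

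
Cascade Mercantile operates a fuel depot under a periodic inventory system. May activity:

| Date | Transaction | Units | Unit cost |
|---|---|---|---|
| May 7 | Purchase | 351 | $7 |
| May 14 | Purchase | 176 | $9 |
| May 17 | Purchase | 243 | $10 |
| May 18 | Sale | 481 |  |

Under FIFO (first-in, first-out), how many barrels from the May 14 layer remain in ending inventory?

46

May 18, 481 sold [FIFO — oldest first]: 351 @ $7 + 130 @ $9 = $3,627
Ending inventory: 46 @ $9 + 243 @ $10 = $2,844
Check: goods available $6,471 = COGS $3,627 + ending $2,844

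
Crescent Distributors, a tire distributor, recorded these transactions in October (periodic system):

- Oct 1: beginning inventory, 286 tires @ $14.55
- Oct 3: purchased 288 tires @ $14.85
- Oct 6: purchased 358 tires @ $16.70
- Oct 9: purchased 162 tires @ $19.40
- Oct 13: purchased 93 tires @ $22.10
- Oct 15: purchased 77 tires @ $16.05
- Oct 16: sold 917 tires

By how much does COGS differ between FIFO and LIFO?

$1,617.30

FIFO COGS: 286 @ $14.55 + 288 @ $14.85 + 343 @ $16.70 = $14,166.20
LIFO COGS: 77 @ $16.05 + 93 @ $22.10 + 162 @ $19.40 + 358 @ $16.70 + 227 @ $14.85 = $15,783.50
Difference = |$14,166.20 − $15,783.50| = $1,617.30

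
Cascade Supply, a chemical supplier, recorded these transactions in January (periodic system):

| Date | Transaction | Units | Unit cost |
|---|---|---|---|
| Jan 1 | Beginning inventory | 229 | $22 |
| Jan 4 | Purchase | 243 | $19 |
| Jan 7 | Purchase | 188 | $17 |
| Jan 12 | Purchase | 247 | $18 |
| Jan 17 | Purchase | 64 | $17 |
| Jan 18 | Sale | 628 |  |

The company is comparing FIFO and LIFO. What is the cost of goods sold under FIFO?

FIFO COGS: 229 @ $22 + 243 @ $19 + 156 @ $17 = $12,307
LIFO COGS: 64 @ $17 + 247 @ $18 + 188 @ $17 + 129 @ $19 = $11,181

COGS = $12,307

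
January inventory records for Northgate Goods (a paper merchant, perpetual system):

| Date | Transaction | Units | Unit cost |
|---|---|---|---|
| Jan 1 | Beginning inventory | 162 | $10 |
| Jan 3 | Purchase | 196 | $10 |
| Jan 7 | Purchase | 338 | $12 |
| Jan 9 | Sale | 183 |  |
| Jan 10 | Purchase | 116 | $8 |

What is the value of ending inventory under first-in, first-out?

Jan 9, 183 sold [FIFO — oldest first]: 162 @ $10 + 21 @ $10 = $1,830
Ending inventory: 175 @ $10 + 338 @ $12 + 116 @ $8 = $6,734

Ending inventory = $6,734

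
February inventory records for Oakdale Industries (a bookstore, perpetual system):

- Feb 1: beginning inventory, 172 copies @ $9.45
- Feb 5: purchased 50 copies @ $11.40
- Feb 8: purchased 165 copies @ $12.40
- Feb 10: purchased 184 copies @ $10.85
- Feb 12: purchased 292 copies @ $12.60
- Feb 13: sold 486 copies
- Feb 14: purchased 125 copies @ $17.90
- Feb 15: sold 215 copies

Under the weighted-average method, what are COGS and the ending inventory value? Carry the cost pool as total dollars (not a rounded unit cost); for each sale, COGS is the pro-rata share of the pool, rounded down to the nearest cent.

After Feb 1: 172 on hand, pool $1,625.40 (≈ $9.4500 each)
After Feb 5: 222 on hand, pool $2,195.40 (≈ $9.8892 each)
After Feb 8: 387 on hand, pool $4,241.40 (≈ $10.9597 each)
After Feb 10: 571 on hand, pool $6,237.80 (≈ $10.9243 each)
After Feb 12: 863 on hand, pool $9,917.00 (≈ $11.4913 each)
Feb 13, sell 486: 486/863 × $9,917.00 → $5,584.77
After Feb 14: 502 on hand, pool $6,569.73 (≈ $13.0871 each)
Feb 15, sell 215: 215/502 × $6,569.73 → $2,813.72
Total COGS = $5,584.77 + $2,813.72 = $8,398.49
Ending inventory (cost pool remaining) = $3,756.01

COGS = $8,398.49; ending inventory = $3,756.01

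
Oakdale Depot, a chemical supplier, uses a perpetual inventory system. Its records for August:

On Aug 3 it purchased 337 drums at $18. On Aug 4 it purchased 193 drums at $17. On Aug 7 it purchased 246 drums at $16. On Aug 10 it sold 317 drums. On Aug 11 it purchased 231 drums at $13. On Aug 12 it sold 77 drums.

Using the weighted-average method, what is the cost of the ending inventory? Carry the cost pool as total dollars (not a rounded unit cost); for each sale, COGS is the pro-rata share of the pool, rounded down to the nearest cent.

After Aug 3: 337 on hand, pool $6,066.00 (≈ $18.0000 each)
After Aug 4: 530 on hand, pool $9,347.00 (≈ $17.6358 each)
After Aug 7: 776 on hand, pool $13,283.00 (≈ $17.1173 each)
Aug 10, sell 317: 317/776 × $13,283.00 → $5,426.17
After Aug 11: 690 on hand, pool $10,859.83 (≈ $15.7389 each)
Aug 12, sell 77: 77/690 × $10,859.83 → $1,211.89
Total COGS = $5,426.17 + $1,211.89 = $6,638.06
Ending inventory (cost pool remaining) = $9,647.94
Check: goods available $16,286.00 = COGS $6,638.06 + ending $9,647.94

Ending inventory = $9,647.94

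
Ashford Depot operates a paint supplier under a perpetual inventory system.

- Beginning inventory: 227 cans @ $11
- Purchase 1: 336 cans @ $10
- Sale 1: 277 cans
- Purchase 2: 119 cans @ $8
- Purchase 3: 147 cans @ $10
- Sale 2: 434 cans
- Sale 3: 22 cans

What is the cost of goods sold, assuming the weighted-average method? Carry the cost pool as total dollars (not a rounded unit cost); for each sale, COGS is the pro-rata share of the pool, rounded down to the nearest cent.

After Beginning: 227 on hand, pool $2,497.00 (≈ $11.0000 each)
After Purchase 1: 563 on hand, pool $5,857.00 (≈ $10.4032 each)
Sale 1, sell 277: 277/563 × $5,857.00 → $2,881.68
After Purchase 2: 405 on hand, pool $3,927.32 (≈ $9.6971 each)
After Purchase 3: 552 on hand, pool $5,397.32 (≈ $9.7778 each)
Sale 2, sell 434: 434/552 × $5,397.32 → $4,243.54
Sale 3, sell 22: 22/118 × $1,153.78 → $215.11
Total COGS = $2,881.68 + $4,243.54 + $215.11 = $7,340.33
Ending inventory (cost pool remaining) = $938.67

COGS = $7,340.33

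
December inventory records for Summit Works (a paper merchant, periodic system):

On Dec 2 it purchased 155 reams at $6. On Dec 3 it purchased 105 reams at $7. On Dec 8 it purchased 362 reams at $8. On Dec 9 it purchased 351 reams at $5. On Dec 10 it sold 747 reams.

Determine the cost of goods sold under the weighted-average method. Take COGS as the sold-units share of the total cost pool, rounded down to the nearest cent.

Dec 10, sell 747: 747/973 × $6,316.00 → $4,848.97
Ending inventory (cost pool remaining) = $1,467.03

COGS = $4,848.97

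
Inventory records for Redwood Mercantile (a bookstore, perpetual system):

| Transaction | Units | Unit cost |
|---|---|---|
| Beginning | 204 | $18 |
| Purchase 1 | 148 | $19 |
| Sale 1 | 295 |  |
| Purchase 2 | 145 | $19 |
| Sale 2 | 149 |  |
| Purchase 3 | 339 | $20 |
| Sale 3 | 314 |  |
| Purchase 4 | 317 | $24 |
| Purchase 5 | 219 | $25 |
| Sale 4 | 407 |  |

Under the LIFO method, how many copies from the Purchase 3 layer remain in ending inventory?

Sale 1 (295) [LIFO — newest first]: 148 @ $19 + 147 @ $18 = $5,458
Sale 2 (149) [LIFO — newest first]: 145 @ $19 + 4 @ $18 = $2,827
Sale 3 (314) [LIFO — newest first]: 314 @ $20 = $6,280
Sale 4 (407) [LIFO — newest first]: 219 @ $25 + 188 @ $24 = $9,987
Total COGS = $5,458 + $2,827 + $6,280 + $9,987 = $24,552
Ending inventory: 53 @ $18 + 25 @ $20 + 129 @ $24 = $4,550
Check: goods available $29,102 = COGS $24,552 + ending $4,550

25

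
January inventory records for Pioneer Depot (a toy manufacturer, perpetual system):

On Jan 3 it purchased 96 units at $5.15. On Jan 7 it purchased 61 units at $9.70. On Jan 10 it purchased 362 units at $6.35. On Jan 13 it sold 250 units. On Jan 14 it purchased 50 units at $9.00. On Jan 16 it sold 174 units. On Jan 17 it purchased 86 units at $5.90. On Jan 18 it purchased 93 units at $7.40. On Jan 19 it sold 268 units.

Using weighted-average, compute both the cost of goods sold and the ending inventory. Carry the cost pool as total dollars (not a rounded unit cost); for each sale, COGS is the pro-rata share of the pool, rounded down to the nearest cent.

After Jan 3: 96 on hand, pool $494.40 (≈ $5.1500 each)
After Jan 7: 157 on hand, pool $1,086.10 (≈ $6.9178 each)
After Jan 10: 519 on hand, pool $3,384.80 (≈ $6.5218 each)
Jan 13, sell 250: 250/519 × $3,384.80 → $1,630.44
After Jan 14: 319 on hand, pool $2,204.36 (≈ $6.9102 each)
Jan 16, sell 174: 174/319 × $2,204.36 → $1,202.37
After Jan 17: 231 on hand, pool $1,509.39 (≈ $6.5342 each)
After Jan 18: 324 on hand, pool $2,197.59 (≈ $6.7827 each)
Jan 19, sell 268: 268/324 × $2,197.59 → $1,817.75
Total COGS = $1,630.44 + $1,202.37 + $1,817.75 = $4,650.56
Ending inventory (cost pool remaining) = $379.84

COGS = $4,650.56; ending inventory = $379.84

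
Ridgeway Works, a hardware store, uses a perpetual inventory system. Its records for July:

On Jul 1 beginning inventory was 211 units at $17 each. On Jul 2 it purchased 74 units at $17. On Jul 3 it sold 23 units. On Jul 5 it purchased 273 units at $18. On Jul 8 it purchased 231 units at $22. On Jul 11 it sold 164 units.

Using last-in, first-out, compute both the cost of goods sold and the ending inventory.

COGS = $3,999; ending inventory = $10,842

Jul 3, 23 sold [LIFO — newest first]: 23 @ $17 = $391
Jul 11, 164 sold [LIFO — newest first]: 164 @ $22 = $3,608
Total COGS = $391 + $3,608 = $3,999
Ending inventory: 211 @ $17 + 51 @ $17 + 273 @ $18 + 67 @ $22 = $10,842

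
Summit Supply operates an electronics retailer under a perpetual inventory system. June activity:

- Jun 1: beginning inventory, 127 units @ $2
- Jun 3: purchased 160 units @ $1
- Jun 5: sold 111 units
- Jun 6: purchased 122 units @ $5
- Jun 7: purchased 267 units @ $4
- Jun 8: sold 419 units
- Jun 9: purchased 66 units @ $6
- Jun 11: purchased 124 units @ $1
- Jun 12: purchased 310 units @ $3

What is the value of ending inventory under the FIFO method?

Jun 5, 111 sold [FIFO — oldest first]: 111 @ $2 = $222
Jun 8, 419 sold [FIFO — oldest first]: 16 @ $2 + 160 @ $1 + 122 @ $5 + 121 @ $4 = $1,286
Total COGS = $222 + $1,286 = $1,508
Ending inventory: 146 @ $4 + 66 @ $6 + 124 @ $1 + 310 @ $3 = $2,034

Ending inventory = $2,034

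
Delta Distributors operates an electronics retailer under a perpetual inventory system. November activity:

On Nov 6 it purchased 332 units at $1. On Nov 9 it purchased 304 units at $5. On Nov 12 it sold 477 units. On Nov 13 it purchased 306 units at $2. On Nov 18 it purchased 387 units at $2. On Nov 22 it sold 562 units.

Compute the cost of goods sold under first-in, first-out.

Nov 12, 477 sold [FIFO — oldest first]: 332 @ $1 + 145 @ $5 = $1,057
Nov 22, 562 sold [FIFO — oldest first]: 159 @ $5 + 306 @ $2 + 97 @ $2 = $1,601
Total COGS = $1,057 + $1,601 = $2,658
Ending inventory: 290 @ $2 = $580

COGS = $2,658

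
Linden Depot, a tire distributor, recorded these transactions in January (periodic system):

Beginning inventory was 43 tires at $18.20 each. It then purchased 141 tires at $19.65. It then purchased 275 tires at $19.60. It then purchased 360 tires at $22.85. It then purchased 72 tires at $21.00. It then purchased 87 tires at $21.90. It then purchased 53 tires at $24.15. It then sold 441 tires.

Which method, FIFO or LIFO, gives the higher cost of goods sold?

FIFO COGS: 43 @ $18.20 + 141 @ $19.65 + 257 @ $19.60 = $8,590.45
LIFO COGS: 53 @ $24.15 + 87 @ $21.90 + 72 @ $21.00 + 229 @ $22.85 = $9,929.90

LIFO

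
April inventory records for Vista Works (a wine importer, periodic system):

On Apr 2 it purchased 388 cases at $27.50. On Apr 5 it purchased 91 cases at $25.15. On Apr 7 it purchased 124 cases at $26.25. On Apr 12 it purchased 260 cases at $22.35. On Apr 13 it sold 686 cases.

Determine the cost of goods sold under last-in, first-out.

Apr 13, 686 sold [LIFO — newest first]: 260 @ $22.35 + 124 @ $26.25 + 91 @ $25.15 + 211 @ $27.50 = $17,157.15
Ending inventory: 177 @ $27.50 = $4,867.50

COGS = $17,157.15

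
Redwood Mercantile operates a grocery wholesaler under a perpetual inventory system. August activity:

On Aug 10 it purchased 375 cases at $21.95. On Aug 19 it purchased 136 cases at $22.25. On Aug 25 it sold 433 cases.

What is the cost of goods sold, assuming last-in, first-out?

COGS = $9,545.15

Aug 25, 433 sold [LIFO — newest first]: 136 @ $22.25 + 297 @ $21.95 = $9,545.15
Ending inventory: 78 @ $21.95 = $1,712.10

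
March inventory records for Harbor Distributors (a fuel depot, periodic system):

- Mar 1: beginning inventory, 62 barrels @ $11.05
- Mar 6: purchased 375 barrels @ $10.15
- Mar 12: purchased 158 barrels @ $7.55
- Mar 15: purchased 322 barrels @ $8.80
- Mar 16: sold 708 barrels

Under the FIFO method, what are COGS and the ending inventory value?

COGS = $6,678.65; ending inventory = $1,839.20

Mar 16, 708 sold [FIFO — oldest first]: 62 @ $11.05 + 375 @ $10.15 + 158 @ $7.55 + 113 @ $8.80 = $6,678.65
Ending inventory: 209 @ $8.80 = $1,839.20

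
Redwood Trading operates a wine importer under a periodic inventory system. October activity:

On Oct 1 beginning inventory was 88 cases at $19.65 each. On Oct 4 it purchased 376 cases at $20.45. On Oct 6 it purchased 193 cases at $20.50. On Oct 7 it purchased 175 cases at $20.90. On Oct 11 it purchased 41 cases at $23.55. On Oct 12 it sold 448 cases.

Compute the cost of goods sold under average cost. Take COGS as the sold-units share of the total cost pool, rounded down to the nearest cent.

COGS = $9,236.06

Oct 12, sell 448: 448/873 × $17,997.95 → $9,236.06
Ending inventory (cost pool remaining) = $8,761.89
Check: goods available $17,997.95 = COGS $9,236.06 + ending $8,761.89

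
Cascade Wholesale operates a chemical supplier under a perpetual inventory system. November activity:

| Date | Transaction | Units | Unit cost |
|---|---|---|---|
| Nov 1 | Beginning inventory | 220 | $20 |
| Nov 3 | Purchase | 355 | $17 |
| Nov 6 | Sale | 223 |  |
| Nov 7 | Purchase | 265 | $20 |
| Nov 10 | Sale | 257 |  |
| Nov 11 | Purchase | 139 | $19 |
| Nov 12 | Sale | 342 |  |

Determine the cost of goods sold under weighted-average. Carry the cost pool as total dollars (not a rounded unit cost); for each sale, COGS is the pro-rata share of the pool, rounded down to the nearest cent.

COGS = $15,399.41

After Nov 1: 220 on hand, pool $4,400.00 (≈ $20.0000 each)
After Nov 3: 575 on hand, pool $10,435.00 (≈ $18.1478 each)
Nov 6, sell 223: 223/575 × $10,435.00 → $4,046.96
After Nov 7: 617 on hand, pool $11,688.04 (≈ $18.9433 each)
Nov 10, sell 257: 257/617 × $11,688.04 → $4,868.43
After Nov 11: 499 on hand, pool $9,460.61 (≈ $18.9591 each)
Nov 12, sell 342: 342/499 × $9,460.61 → $6,484.02
Total COGS = $4,046.96 + $4,868.43 + $6,484.02 = $15,399.41
Ending inventory (cost pool remaining) = $2,976.59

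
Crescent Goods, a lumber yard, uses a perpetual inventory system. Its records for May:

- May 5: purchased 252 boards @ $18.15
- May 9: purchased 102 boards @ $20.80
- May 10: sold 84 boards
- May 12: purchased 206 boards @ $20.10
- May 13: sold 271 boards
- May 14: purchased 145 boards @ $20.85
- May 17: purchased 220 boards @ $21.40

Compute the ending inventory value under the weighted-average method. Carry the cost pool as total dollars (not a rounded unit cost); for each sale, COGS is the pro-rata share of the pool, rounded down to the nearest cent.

Ending inventory = $11,713.80

After May 5: 252 on hand, pool $4,573.80 (≈ $18.1500 each)
After May 9: 354 on hand, pool $6,695.40 (≈ $18.9136 each)
May 10, sell 84: 84/354 × $6,695.40 → $1,588.73
After May 12: 476 on hand, pool $9,247.27 (≈ $19.4270 each)
May 13, sell 271: 271/476 × $9,247.27 → $5,264.72
After May 14: 350 on hand, pool $7,005.80 (≈ $20.0166 each)
After May 17: 570 on hand, pool $11,713.80 (≈ $20.5505 each)
Total COGS = $1,588.73 + $5,264.72 = $6,853.45
Ending inventory (cost pool remaining) = $11,713.80
Check: goods available $18,567.25 = COGS $6,853.45 + ending $11,713.80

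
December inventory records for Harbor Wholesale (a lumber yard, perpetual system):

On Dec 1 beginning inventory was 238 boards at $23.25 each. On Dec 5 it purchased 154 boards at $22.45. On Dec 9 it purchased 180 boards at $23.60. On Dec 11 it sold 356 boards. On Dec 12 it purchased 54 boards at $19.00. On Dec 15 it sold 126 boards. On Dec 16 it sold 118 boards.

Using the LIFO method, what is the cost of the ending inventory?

Dec 11, 356 sold [LIFO — newest first]: 180 @ $23.60 + 154 @ $22.45 + 22 @ $23.25 = $8,216.80
Dec 15, 126 sold [LIFO — newest first]: 54 @ $19.00 + 72 @ $23.25 = $2,700.00
Dec 16, 118 sold [LIFO — newest first]: 118 @ $23.25 = $2,743.50
Total COGS = $8,216.80 + $2,700.00 + $2,743.50 = $13,660.30
Ending inventory: 26 @ $23.25 = $604.50

Ending inventory = $604.50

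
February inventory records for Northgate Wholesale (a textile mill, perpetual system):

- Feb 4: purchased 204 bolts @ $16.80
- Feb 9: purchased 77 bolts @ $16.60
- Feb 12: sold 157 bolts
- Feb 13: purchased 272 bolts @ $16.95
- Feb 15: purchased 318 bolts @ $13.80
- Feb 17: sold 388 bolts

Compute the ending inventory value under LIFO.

Feb 12, 157 sold [LIFO — newest first]: 77 @ $16.60 + 80 @ $16.80 = $2,622.20
Feb 17, 388 sold [LIFO — newest first]: 318 @ $13.80 + 70 @ $16.95 = $5,574.90
Total COGS = $2,622.20 + $5,574.90 = $8,197.10
Ending inventory: 124 @ $16.80 + 202 @ $16.95 = $5,507.10

Ending inventory = $5,507.10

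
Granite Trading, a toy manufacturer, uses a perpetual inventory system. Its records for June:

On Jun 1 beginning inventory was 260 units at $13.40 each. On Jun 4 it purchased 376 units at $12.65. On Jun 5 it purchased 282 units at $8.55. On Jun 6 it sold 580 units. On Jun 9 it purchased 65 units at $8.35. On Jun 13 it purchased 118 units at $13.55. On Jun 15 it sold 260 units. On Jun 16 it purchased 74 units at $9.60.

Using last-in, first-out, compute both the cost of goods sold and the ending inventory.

COGS = $9,296.50; ending inventory = $4,207.05

Jun 6, 580 sold [LIFO — newest first]: 282 @ $8.55 + 298 @ $12.65 = $6,180.80
Jun 15, 260 sold [LIFO — newest first]: 118 @ $13.55 + 65 @ $8.35 + 77 @ $12.65 = $3,115.70
Total COGS = $6,180.80 + $3,115.70 = $9,296.50
Ending inventory: 260 @ $13.40 + 1 @ $12.65 + 74 @ $9.60 = $4,207.05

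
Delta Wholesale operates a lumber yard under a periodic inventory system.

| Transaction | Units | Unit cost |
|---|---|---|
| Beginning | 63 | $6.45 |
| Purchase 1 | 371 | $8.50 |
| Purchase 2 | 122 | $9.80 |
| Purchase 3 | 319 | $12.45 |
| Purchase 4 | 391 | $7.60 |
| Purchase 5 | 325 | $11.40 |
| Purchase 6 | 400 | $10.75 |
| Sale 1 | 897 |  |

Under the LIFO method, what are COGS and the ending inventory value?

Sale 1 (897) [LIFO — newest first]: 400 @ $10.75 + 325 @ $11.40 + 172 @ $7.60 = $9,312.20
Ending inventory: 63 @ $6.45 + 371 @ $8.50 + 122 @ $9.80 + 319 @ $12.45 + 219 @ $7.60 = $10,391.40
Check: goods available $19,703.60 = COGS $9,312.20 + ending $10,391.40

COGS = $9,312.20; ending inventory = $10,391.40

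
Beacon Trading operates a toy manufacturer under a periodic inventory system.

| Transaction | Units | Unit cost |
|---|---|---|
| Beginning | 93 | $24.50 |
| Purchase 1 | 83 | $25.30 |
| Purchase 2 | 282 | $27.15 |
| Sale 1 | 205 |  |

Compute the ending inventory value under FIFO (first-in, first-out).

Sale 1 (205) [FIFO — oldest first]: 93 @ $24.50 + 83 @ $25.30 + 29 @ $27.15 = $5,165.75
Ending inventory: 253 @ $27.15 = $6,868.95

Ending inventory = $6,868.95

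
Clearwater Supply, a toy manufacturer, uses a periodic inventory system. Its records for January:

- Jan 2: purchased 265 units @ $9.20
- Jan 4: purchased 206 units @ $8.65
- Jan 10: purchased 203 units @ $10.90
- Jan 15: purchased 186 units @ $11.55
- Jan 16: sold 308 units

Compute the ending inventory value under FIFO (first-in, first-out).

Jan 16, 308 sold [FIFO — oldest first]: 265 @ $9.20 + 43 @ $8.65 = $2,809.95
Ending inventory: 163 @ $8.65 + 203 @ $10.90 + 186 @ $11.55 = $5,770.95

Ending inventory = $5,770.95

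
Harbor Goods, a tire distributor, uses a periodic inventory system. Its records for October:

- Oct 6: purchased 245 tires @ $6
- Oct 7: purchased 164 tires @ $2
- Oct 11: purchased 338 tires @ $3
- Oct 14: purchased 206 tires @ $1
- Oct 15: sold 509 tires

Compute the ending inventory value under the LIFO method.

Oct 15, 509 sold [LIFO — newest first]: 206 @ $1 + 303 @ $3 = $1,115
Ending inventory: 245 @ $6 + 164 @ $2 + 35 @ $3 = $1,903
Check: goods available $3,018 = COGS $1,115 + ending $1,903

Ending inventory = $1,903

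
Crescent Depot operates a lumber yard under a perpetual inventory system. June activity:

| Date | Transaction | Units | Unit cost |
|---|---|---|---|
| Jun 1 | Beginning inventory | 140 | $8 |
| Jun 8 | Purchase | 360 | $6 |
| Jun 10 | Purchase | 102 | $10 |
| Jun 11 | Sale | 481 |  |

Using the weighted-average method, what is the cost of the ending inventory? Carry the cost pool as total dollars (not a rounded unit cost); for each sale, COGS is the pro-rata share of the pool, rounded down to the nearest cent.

After Jun 1: 140 on hand, pool $1,120.00 (≈ $8.0000 each)
After Jun 8: 500 on hand, pool $3,280.00 (≈ $6.5600 each)
After Jun 10: 602 on hand, pool $4,300.00 (≈ $7.1429 each)
Jun 11, sell 481: 481/602 × $4,300.00 → $3,435.71
Ending inventory (cost pool remaining) = $864.29

Ending inventory = $864.29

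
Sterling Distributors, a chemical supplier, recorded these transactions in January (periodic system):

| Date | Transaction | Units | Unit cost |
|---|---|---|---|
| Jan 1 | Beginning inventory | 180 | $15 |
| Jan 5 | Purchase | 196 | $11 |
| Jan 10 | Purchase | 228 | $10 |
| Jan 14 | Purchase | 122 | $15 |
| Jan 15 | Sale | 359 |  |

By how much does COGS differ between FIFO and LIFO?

$460

FIFO COGS: 180 @ $15 + 179 @ $11 = $4,669
LIFO COGS: 122 @ $15 + 228 @ $10 + 9 @ $11 = $4,209
Difference = |$4,669 − $4,209| = $460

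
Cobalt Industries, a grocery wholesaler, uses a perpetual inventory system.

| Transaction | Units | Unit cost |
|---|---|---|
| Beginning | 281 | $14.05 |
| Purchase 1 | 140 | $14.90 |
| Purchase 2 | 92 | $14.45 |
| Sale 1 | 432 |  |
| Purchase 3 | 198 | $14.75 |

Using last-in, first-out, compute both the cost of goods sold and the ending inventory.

Sale 1 (432) [LIFO — newest first]: 92 @ $14.45 + 140 @ $14.90 + 200 @ $14.05 = $6,225.40
Ending inventory: 81 @ $14.05 + 198 @ $14.75 = $4,058.55

COGS = $6,225.40; ending inventory = $4,058.55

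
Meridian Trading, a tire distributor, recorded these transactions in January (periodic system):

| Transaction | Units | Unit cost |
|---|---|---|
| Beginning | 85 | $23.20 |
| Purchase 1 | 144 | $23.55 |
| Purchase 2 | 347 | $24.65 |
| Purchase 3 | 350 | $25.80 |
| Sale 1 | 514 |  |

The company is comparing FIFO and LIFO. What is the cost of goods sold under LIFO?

COGS = $13,072.60

FIFO COGS: 85 @ $23.20 + 144 @ $23.55 + 285 @ $24.65 = $12,388.45
LIFO COGS: 350 @ $25.80 + 164 @ $24.65 = $13,072.60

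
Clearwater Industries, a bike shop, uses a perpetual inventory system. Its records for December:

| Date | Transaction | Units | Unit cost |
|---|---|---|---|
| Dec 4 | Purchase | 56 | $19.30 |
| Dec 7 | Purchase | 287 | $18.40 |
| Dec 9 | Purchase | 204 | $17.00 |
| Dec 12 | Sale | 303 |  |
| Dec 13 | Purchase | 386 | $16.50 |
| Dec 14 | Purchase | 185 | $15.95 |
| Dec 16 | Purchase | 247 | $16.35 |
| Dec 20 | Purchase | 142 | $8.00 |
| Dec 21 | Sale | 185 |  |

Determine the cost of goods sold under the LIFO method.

COGS = $7,128.65

Dec 12, 303 sold [LIFO — newest first]: 204 @ $17.00 + 99 @ $18.40 = $5,289.60
Dec 21, 185 sold [LIFO — newest first]: 142 @ $8.00 + 43 @ $16.35 = $1,839.05
Total COGS = $5,289.60 + $1,839.05 = $7,128.65
Ending inventory: 56 @ $19.30 + 188 @ $18.40 + 386 @ $16.50 + 185 @ $15.95 + 204 @ $16.35 = $17,195.15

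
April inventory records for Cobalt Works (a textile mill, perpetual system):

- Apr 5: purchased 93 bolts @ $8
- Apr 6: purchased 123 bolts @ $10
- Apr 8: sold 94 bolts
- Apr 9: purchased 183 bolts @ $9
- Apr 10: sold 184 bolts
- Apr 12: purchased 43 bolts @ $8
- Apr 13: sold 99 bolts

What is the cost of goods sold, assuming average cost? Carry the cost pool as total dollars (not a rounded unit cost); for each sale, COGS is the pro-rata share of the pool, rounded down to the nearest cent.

COGS = $3,394.37

After Apr 5: 93 on hand, pool $744.00 (≈ $8.0000 each)
After Apr 6: 216 on hand, pool $1,974.00 (≈ $9.1389 each)
Apr 8, sell 94: 94/216 × $1,974.00 → $859.05
After Apr 9: 305 on hand, pool $2,761.95 (≈ $9.0556 each)
Apr 10, sell 184: 184/305 × $2,761.95 → $1,666.22
After Apr 12: 164 on hand, pool $1,439.73 (≈ $8.7788 each)
Apr 13, sell 99: 99/164 × $1,439.73 → $869.10
Total COGS = $859.05 + $1,666.22 + $869.10 = $3,394.37
Ending inventory (cost pool remaining) = $570.63
Check: goods available $3,965.00 = COGS $3,394.37 + ending $570.63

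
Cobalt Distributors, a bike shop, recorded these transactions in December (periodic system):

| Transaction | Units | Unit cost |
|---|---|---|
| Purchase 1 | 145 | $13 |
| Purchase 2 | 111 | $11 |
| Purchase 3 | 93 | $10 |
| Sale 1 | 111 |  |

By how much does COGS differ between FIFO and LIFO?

$315

FIFO COGS: 111 @ $13 = $1,443
LIFO COGS: 93 @ $10 + 18 @ $11 = $1,128
Difference = |$1,443 − $1,128| = $315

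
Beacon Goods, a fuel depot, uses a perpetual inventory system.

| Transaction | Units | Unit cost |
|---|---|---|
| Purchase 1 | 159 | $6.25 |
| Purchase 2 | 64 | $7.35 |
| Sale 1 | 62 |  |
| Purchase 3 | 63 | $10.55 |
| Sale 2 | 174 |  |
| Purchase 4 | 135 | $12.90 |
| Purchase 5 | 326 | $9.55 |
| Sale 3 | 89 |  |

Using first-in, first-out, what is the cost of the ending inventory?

Ending inventory = $4,351.70

Sale 1 (62) [FIFO — oldest first]: 62 @ $6.25 = $387.50
Sale 2 (174) [FIFO — oldest first]: 97 @ $6.25 + 64 @ $7.35 + 13 @ $10.55 = $1,213.80
Sale 3 (89) [FIFO — oldest first]: 50 @ $10.55 + 39 @ $12.90 = $1,030.60
Total COGS = $387.50 + $1,213.80 + $1,030.60 = $2,631.90
Ending inventory: 96 @ $12.90 + 326 @ $9.55 = $4,351.70
Check: goods available $6,983.60 = COGS $2,631.90 + ending $4,351.70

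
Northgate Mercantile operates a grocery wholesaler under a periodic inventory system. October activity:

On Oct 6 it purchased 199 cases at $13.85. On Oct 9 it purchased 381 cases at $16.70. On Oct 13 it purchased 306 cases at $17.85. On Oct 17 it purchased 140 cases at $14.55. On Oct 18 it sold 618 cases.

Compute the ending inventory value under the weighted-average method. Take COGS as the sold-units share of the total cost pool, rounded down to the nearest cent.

Oct 18, sell 618: 618/1026 × $16,617.95 → $10,009.64
Ending inventory (cost pool remaining) = $6,608.31
Check: goods available $16,617.95 = COGS $10,009.64 + ending $6,608.31

Ending inventory = $6,608.31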